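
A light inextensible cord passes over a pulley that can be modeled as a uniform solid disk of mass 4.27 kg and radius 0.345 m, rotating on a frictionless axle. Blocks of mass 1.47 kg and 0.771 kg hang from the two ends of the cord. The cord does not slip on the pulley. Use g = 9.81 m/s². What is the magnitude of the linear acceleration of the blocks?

a ≈ 1.57 m/s²

I = ½MR² = (1/2)(4.27)(0.345)² = 0.2541 kg·m².
Heavier block: m₁g − T₁ = m₁a. Lighter block: T₂ − m₂g = m₂a.
Pulley: (T₁ − T₂)R = Iα = I(a/R), so T₁ − T₂ = (I/R²)a = (1/2)M_p a = 2.135·a.
Adding the three: (m₁ − m₂)g = (m₁ + m₂ + 2.135)a, so a = (1.47 − 0.771)(9.81)/(1.47 + 0.771 + 2.135) = 1.567 m/s².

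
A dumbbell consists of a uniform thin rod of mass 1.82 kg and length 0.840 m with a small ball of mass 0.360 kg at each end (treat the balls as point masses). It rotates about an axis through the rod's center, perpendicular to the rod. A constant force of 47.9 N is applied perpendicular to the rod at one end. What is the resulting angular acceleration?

I_rod = (1/12)ML² = (1/12)(1.82)(0.840)² = 0.1070 kg·m².
I_balls = 2·m·(L/2)² = 2(0.360)(0.4200)² = 0.1270 kg·m².
Total I = 0.2340 kg·m².
τ = F·(L/2) = (47.9)(0.420) = 20.12 N·m.
α = τ/I = 20.12/0.2340 = 85.97 rad/s².

α ≈ 86.0 rad/s²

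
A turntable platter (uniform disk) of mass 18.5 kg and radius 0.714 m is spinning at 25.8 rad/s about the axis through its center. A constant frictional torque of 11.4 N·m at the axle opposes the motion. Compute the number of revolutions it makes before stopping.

≈ 21.9 revolutions

I = ½MR² = (1/2)(18.5)(0.714)² = 4.716 kg·m².
The net torque has magnitude 11.4 N·m, opposing ω.
|α| = τ/I = 11.40/4.716 = 2.418 rad/s² (deceleration).
ω² = ω₀² − 2|α|θ with ω = 0 ⇒ θ = ω₀²/(2|α|) = 137.7 rad = 21.91 rev.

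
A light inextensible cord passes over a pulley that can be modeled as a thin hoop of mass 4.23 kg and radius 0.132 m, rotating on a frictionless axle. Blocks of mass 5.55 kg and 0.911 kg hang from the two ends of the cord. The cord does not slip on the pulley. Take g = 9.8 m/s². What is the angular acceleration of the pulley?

I = MR² = (4.23)(0.132)² = 0.07370 kg·m².
Heavier block: m₁g − T₁ = m₁a. Lighter block: T₂ − m₂g = m₂a.
Pulley: (T₁ − T₂)R = Iα = I(a/R), so T₁ − T₂ = (I/R²)a = 1·M_p a = 4.230·a.
Adding the three: (m₁ − m₂)g = (m₁ + m₂ + 4.230)a, so a = (5.55 − 0.911)(9.8)/(5.55 + 0.911 + 4.230) = 4.252 m/s².
α = a/R = 4.252/0.132 = 32.22 rad/s².

α ≈ 32.2 rad/s²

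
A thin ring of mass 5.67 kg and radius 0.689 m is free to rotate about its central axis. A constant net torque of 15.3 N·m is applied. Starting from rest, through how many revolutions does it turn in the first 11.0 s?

≈ 54.7 revolutions

I = MR² = (5.67)(0.689)² = 2.692 kg·m².
α = τ/I = 15.3/2.692 = 5.684 rad/s².
θ = ½αt² = ½(5.684)(11.0)² = 343.9 rad.
Revolutions = θ/(2π) = 54.73.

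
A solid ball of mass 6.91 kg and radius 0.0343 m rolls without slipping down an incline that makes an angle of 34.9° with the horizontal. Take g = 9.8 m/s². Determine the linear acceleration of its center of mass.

Translation along the incline: Mg sinθ − f = Ma.
Rotation about the center: fR = Iα with I = (2/5)MR². No-slip gives a = αR, so f = (I/R²)a = (2/5)M a.
Substituting: Mg sinθ = (1 + 0.4000)Ma, so a = g sinθ/(1 + 0.4000) = (9.8) sin 34.9° / 1.400 = 4.005 m/s².

a ≈ 4.01 m/s²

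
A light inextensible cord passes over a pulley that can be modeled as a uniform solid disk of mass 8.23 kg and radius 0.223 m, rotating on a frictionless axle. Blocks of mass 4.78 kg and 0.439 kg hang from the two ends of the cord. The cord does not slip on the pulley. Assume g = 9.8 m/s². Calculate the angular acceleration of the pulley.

I = ½MR² = (1/2)(8.23)(0.223)² = 0.2046 kg·m².
Heavier block: m₁g − T₁ = m₁a. Lighter block: T₂ − m₂g = m₂a.
Pulley: (T₁ − T₂)R = Iα = I(a/R), so T₁ − T₂ = (I/R²)a = (1/2)M_p a = 4.115·a.
Adding the three: (m₁ − m₂)g = (m₁ + m₂ + 4.115)a, so a = (4.78 − 0.439)(9.8)/(4.78 + 0.439 + 4.115) = 4.558 m/s².
α = a/R = 4.558/0.223 = 20.44 rad/s².

α ≈ 20.4 rad/s²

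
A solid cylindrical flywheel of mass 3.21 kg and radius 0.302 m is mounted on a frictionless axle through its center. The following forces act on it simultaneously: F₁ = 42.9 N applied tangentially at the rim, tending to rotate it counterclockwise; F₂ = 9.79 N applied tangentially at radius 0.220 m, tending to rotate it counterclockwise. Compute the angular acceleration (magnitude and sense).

I = ½MR² = (1/2)(3.21)(0.302)² = 0.1464 kg·m².
Taking counterclockwise as positive: τ₁ = +(42.9)(0.302) = +12.96 N·m; τ₂ = +(9.79)(0.220) = +2.154 N·m.
Net torque τ = 15.11 N·m.
α = τ/I = 15.11/0.1464 = 103.2 rad/s².

α ≈ 103 rad/s², counterclockwise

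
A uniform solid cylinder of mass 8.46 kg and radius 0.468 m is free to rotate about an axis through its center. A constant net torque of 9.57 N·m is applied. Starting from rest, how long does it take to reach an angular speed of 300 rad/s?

t ≈ 29.0 s

I = ½MR² = (1/2)(8.46)(0.468)² = 0.9265 kg·m².
α = τ/I = 9.57/0.9265 = 10.33 rad/s².
ω = αt ⇒ t = ω/α = 300/10.33 = 29.04 s.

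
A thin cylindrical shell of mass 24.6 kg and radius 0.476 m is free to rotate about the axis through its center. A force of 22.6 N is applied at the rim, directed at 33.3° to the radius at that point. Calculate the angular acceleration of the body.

I = MR² = (24.6)(0.476)² = 5.574 kg·m².
Only the tangential component produces torque: τ = F R sinθ = (22.6)(0.476) sin 33.3° = 5.906 N·m.
Newton's second law for rotation, τ = Iα, gives α = τ/I = 5.906/5.574 = 1.060 rad/s².

α ≈ 1.06 rad/s²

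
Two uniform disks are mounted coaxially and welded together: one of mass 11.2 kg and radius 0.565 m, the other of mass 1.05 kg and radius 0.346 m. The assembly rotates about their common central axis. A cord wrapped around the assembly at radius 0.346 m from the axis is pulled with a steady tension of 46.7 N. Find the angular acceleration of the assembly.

α ≈ 8.73 rad/s²

I = ½M₁R₁² + ½M₂R₂² = ½(11.2)(0.565)² + ½(1.05)(0.346)² = 1.851 kg·m².
τ = F r = (46.7)(0.346) = 16.16 N·m.
α = τ/I = 16.16/1.851 = 8.732 rad/s².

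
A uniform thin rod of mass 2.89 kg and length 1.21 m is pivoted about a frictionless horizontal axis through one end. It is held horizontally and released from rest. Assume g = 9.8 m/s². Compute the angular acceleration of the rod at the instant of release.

About the pivot, I = (1/3)ML² = (1/3)(2.89)(1.21)² = 1.410 kg·m².
The weight acts at the center, a distance L/2 = 0.6050 m from the pivot; τ = Mg(L/2) = 17.13 N·m.
α = τ/I = 17.13/1.410 = 12.15 rad/s².

α ≈ 12.1 rad/s²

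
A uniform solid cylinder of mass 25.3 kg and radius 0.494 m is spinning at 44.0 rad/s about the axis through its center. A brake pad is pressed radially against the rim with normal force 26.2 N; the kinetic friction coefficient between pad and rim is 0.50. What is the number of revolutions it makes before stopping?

≈ 73.5 revolutions

I = ½MR² = (1/2)(25.3)(0.494)² = 3.087 kg·m².
Friction force f = μN = (0.50)(26.2) = 13.10 N at the rim; torque magnitude τ = fR = 6.471 N·m, opposing ω.
|α| = τ/I = 6.471/3.087 = 2.096 rad/s² (deceleration).
ω² = ω₀² − 2|α|θ with ω = 0 ⇒ θ = ω₀²/(2|α|) = 461.8 rad = 73.49 rev.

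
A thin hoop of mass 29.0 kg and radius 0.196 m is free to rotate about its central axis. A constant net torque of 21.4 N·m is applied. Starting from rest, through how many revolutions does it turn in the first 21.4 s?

I = MR² = (29.0)(0.196)² = 1.114 kg·m².
α = τ/I = 21.4/1.114 = 19.21 rad/s².
θ = ½αt² = ½(19.21)(21.4)² = 4398 rad.
Revolutions = θ/(2π) = 700.0.

≈ 700 revolutions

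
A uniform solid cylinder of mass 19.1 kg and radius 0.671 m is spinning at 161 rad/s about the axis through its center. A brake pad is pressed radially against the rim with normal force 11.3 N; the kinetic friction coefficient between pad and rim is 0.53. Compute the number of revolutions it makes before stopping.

I = ½MR² = (1/2)(19.1)(0.671)² = 4.300 kg·m².
Friction force f = μN = (0.53)(11.3) = 5.989 N at the rim; torque magnitude τ = fR = 4.019 N·m, opposing ω.
|α| = τ/I = 4.019/4.300 = 0.9346 rad/s² (deceleration).
ω² = ω₀² − 2|α|θ with ω = 0 ⇒ θ = ω₀²/(2|α|) = 13870 rad = 2207 rev.

≈ 2210 revolutions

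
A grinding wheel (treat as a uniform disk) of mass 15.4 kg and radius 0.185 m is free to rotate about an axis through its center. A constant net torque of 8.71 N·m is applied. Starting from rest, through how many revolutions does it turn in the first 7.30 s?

I = ½MR² = (1/2)(15.4)(0.185)² = 0.2635 kg·m².
α = τ/I = 8.71/0.2635 = 33.05 rad/s².
θ = ½αt² = ½(33.05)(7.30)² = 880.6 rad.
Revolutions = θ/(2π) = 140.2.

≈ 140 revolutions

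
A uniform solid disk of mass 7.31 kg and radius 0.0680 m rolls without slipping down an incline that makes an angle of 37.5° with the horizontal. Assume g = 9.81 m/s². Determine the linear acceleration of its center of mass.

Translation along the incline: Mg sinθ − f = Ma.
Rotation about the center: fR = Iα with I = ½MR². No-slip gives a = αR, so f = (I/R²)a = (1/2)M a.
Substituting: Mg sinθ = (1 + 0.5000)Ma, so a = g sinθ/(1 + 0.5000) = (9.81) sin 37.5° / 1.500 = 3.981 m/s².

a ≈ 3.98 m/s²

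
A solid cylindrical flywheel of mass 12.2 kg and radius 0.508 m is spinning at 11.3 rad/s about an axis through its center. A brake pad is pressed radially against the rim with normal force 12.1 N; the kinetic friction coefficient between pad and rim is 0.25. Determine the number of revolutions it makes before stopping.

≈ 10.4 revolutions

I = ½MR² = (1/2)(12.2)(0.508)² = 1.574 kg·m².
Friction force f = μN = (0.25)(12.1) = 3.025 N at the rim; torque magnitude τ = fR = 1.537 N·m, opposing ω.
|α| = τ/I = 1.537/1.574 = 0.9762 rad/s² (deceleration).
ω² = ω₀² − 2|α|θ with ω = 0 ⇒ θ = ω₀²/(2|α|) = 65.40 rad = 10.41 rev.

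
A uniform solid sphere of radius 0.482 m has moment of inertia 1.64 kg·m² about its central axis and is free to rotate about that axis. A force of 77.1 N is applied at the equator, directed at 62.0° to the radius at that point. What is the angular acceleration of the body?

Only the tangential component produces torque: τ = F R sinθ = (77.1)(0.482) sin 62.0° = 32.81 N·m.
From τ = Iα: α = 32.81/1.640 = 20.01 rad/s².

α ≈ 20.0 rad/s²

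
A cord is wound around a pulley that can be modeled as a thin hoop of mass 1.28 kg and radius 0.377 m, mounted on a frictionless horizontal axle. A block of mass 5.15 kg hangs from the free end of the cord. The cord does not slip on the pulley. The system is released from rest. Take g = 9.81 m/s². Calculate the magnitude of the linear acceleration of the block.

I = MR² = (1.28)(0.377)² = 0.1819 kg·m².
Block: mg − T = ma. Pulley: TR = Iα. No-slip: a = αR, so T = (I/R²)a = 1.280·a.
Then mg = (m + 1.280)a, so a = (5.15)(9.81)/(5.15 + 1.280) = 7.857 m/s².

a ≈ 7.86 m/s²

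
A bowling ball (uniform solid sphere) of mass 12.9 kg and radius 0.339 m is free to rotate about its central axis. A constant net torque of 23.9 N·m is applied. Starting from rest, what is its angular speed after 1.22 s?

I = (2/5)MR² = (2/5)(12.9)(0.339)² = 0.5930 kg·m².
α = τ/I = 23.9/0.5930 = 40.30 rad/s².
ω = ω₀ + αt = 0 + (40.30)(1.22) = 49.17 rad/s.

ω ≈ 49.2 rad/s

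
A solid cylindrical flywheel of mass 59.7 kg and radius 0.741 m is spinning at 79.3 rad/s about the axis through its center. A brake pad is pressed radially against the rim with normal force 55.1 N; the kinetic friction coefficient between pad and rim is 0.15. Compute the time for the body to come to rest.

t ≈ 212 s

I = ½MR² = (1/2)(59.7)(0.741)² = 16.39 kg·m².
Friction force f = μN = (0.15)(55.1) = 8.265 N at the rim; torque magnitude τ = fR = 6.124 N·m, opposing ω.
|α| = τ/I = 6.124/16.39 = 0.3737 rad/s² (deceleration).
0 = ω₀ − |α|t ⇒ t = ω₀/|α| = 79.3/0.3737 = 212.2 s.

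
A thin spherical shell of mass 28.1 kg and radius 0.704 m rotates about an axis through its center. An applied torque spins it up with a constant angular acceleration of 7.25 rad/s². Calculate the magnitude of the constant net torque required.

I = (2/3)MR² = (2/3)(28.1)(0.704)² = 9.285 kg·m².
τ = Iα = (9.285)(7.250) = 67.31 N·m.

τ ≈ 67.3 N·m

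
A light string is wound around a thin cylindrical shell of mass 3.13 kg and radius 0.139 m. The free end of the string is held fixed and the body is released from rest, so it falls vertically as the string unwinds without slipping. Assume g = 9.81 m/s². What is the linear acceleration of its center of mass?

a ≈ 4.91 m/s²

Translation: Mg − T = Ma. Rotation about the center: TR = Iα with I = MR².
With a = αR: T = (I/R²)a = M a, so Mg = (1 + 1.000)Ma.
a = g/(1 + 1.000) = 9.81/2.000 = 4.905 m/s².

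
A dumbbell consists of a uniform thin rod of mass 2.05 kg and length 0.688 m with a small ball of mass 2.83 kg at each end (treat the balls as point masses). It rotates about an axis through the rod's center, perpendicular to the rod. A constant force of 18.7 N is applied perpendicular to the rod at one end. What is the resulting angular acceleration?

I_rod = (1/12)ML² = (1/12)(2.05)(0.688)² = 0.08086 kg·m².
I_balls = 2·m·(L/2)² = 2(2.83)(0.3440)² = 0.6698 kg·m².
Total I = 0.7506 kg·m².
τ = F·(L/2) = (18.7)(0.344) = 6.433 N·m.
α = τ/I = 6.433/0.7506 = 8.570 rad/s².

α ≈ 8.57 rad/s²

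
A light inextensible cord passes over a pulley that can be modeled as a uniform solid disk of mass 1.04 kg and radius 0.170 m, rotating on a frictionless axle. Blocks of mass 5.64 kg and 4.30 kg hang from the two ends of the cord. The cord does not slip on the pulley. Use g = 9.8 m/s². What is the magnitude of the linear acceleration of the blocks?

a ≈ 1.26 m/s²

I = ½MR² = (1/2)(1.04)(0.170)² = 0.01503 kg·m².
Heavier block: m₁g − T₁ = m₁a. Lighter block: T₂ − m₂g = m₂a.
Pulley: (T₁ − T₂)R = Iα = I(a/R), so T₁ − T₂ = (I/R²)a = (1/2)M_p a = 0.5200·a.
Adding the three: (m₁ − m₂)g = (m₁ + m₂ + 0.5200)a, so a = (5.64 − 4.30)(9.8)/(5.64 + 4.30 + 0.5200) = 1.255 m/s².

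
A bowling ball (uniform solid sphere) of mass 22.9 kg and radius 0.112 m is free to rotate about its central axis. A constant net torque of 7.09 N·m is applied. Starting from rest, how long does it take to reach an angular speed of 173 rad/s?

t ≈ 2.80 s

I = (2/5)MR² = (2/5)(22.9)(0.112)² = 0.1149 kg·m².
α = τ/I = 7.09/0.1149 = 61.70 rad/s².
ω = αt ⇒ t = ω/α = 173/61.70 = 2.804 s.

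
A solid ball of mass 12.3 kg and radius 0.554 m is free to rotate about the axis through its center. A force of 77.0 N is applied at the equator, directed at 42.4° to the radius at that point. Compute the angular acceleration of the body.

α ≈ 19.0 rad/s²

I = (2/5)MR² = (2/5)(12.3)(0.554)² = 1.510 kg·m².
Only the tangential component produces torque: τ = F R sinθ = (77.0)(0.554) sin 42.4° = 28.76 N·m.
Newton's second law for rotation, τ = Iα, gives α = τ/I = 28.76/1.510 = 19.05 rad/s².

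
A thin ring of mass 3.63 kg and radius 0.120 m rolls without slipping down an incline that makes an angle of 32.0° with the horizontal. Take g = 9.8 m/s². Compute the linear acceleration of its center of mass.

Translation along the incline: Mg sinθ − f = Ma.
Rotation about the center: fR = Iα with I = MR². No-slip gives a = αR, so f = (I/R²)a = M a.
Substituting: Mg sinθ = (1 + 1.000)Ma, so a = g sinθ/(1 + 1.000) = (9.8) sin 32.0° / 2.000 = 2.597 m/s².

a ≈ 2.60 m/s²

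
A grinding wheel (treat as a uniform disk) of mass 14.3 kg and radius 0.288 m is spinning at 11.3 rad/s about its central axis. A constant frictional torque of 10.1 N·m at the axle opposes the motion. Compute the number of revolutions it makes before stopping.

I = ½MR² = (1/2)(14.3)(0.288)² = 0.5930 kg·m².
The net torque has magnitude 10.1 N·m, opposing ω.
|α| = τ/I = 10.10/0.5930 = 17.03 rad/s² (deceleration).
ω² = ω₀² − 2|α|θ with ω = 0 ⇒ θ = ω₀²/(2|α|) = 3.749 rad = 0.5966 rev.

≈ 0.597 revolutions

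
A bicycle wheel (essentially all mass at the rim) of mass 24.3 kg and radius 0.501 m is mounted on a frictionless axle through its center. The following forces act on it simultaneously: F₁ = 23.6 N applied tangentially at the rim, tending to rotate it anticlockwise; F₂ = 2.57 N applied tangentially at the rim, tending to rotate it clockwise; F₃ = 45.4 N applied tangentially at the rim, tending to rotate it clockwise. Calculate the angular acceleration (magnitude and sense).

I = MR² = (24.3)(0.501)² = 6.099 kg·m².
Taking anticlockwise as positive: τ₁ = +(23.6)(0.501) = +11.82 N·m; τ₂ = −(2.57)(0.501) = −1.288 N·m; τ₃ = −(45.4)(0.501) = −22.75 N·m.
Net torque τ = -12.21 N·m.
α = τ/I = -12.21/6.099 = -2.002 rad/s².

α ≈ 2.00 rad/s², clockwise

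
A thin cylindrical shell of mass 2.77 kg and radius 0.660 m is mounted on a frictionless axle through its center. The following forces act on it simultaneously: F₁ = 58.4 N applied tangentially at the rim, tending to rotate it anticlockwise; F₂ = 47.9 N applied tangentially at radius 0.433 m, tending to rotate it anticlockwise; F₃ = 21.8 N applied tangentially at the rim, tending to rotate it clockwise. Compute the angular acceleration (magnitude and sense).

α ≈ 37.2 rad/s², anticlockwise

I = MR² = (2.77)(0.660)² = 1.207 kg·m².
Taking anticlockwise as positive: τ₁ = +(58.4)(0.660) = +38.54 N·m; τ₂ = +(47.9)(0.433) = +20.74 N·m; τ₃ = −(21.8)(0.660) = −14.39 N·m.
Net torque τ = 44.90 N·m.
α = τ/I = 44.90/1.207 = 37.21 rad/s².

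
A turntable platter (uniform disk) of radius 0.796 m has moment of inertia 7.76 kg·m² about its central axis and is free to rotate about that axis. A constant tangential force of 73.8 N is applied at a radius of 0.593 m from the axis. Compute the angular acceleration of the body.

τ = F·r = (73.8)(0.593) = 43.76 N·m.
From τ = Iα: α = 43.76/7.760 = 5.640 rad/s².

α ≈ 5.64 rad/s²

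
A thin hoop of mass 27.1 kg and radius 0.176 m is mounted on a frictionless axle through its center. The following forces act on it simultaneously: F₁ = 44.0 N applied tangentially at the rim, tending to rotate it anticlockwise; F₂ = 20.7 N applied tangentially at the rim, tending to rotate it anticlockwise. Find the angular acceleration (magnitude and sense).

α ≈ 13.6 rad/s², anticlockwise

I = MR² = (27.1)(0.176)² = 0.8394 kg·m².
Taking anticlockwise as positive: τ₁ = +(44.0)(0.176) = +7.744 N·m; τ₂ = +(20.7)(0.176) = +3.643 N·m.
Net torque τ = 11.39 N·m.
α = τ/I = 11.39/0.8394 = 13.57 rad/s².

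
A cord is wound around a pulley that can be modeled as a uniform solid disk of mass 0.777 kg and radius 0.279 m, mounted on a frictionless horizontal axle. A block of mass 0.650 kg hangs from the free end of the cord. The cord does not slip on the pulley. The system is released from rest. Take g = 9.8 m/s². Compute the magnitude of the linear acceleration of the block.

I = ½MR² = (1/2)(0.777)(0.279)² = 0.03024 kg·m².
Block: mg − T = ma. Pulley: TR = Iα. No-slip: a = αR, so T = (I/R²)a = 0.3885·a.
Then mg = (m + 0.3885)a, so a = (0.650)(9.8)/(0.650 + 0.3885) = 6.134 m/s².

a ≈ 6.13 m/s²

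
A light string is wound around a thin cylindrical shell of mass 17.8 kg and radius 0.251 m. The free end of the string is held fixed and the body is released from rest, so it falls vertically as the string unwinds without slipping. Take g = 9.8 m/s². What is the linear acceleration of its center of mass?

a ≈ 4.90 m/s²

Translation: Mg − T = Ma. Rotation about the center: TR = Iα with I = MR².
With a = αR: T = (I/R²)a = M a, so Mg = (1 + 1.000)Ma.
a = g/(1 + 1.000) = 9.8/2.000 = 4.900 m/s².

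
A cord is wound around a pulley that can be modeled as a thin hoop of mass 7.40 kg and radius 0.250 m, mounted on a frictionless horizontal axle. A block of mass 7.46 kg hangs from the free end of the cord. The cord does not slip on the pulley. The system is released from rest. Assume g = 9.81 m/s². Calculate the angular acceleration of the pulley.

α ≈ 19.7 rad/s²

I = MR² = (7.40)(0.250)² = 0.4625 kg·m².
Block: mg − T = ma. Pulley: TR = Iα. No-slip: a = αR, so T = (I/R²)a = 7.400·a.
Then mg = (m + 7.400)a, so a = (7.46)(9.81)/(7.46 + 7.400) = 4.925 m/s².
α = a/R = 4.925/0.250 = 19.70 rad/s².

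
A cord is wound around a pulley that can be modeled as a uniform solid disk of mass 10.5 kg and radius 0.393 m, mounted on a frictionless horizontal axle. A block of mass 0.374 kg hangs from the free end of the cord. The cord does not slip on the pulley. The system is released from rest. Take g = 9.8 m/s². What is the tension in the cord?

T ≈ 3.42 N

I = ½MR² = (1/2)(10.5)(0.393)² = 0.8109 kg·m².
Block: mg − T = ma. Pulley: TR = Iα. No-slip: a = αR, so T = (I/R²)a = 5.250·a.
Then mg = (m + 5.250)a, so a = (0.374)(9.8)/(0.374 + 5.250) = 0.6517 m/s².
T = 5.250·a = 3.421 N.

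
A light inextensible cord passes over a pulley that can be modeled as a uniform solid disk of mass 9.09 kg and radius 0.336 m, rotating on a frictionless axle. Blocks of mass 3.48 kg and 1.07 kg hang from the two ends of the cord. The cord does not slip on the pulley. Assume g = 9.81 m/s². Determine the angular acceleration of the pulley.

α ≈ 7.74 rad/s²

I = ½MR² = (1/2)(9.09)(0.336)² = 0.5131 kg·m².
Heavier block: m₁g − T₁ = m₁a. Lighter block: T₂ − m₂g = m₂a.
Pulley: (T₁ − T₂)R = Iα = I(a/R), so T₁ − T₂ = (I/R²)a = (1/2)M_p a = 4.545·a.
Adding the three: (m₁ − m₂)g = (m₁ + m₂ + 4.545)a, so a = (3.48 − 1.07)(9.81)/(3.48 + 1.07 + 4.545) = 2.599 m/s².
α = a/R = 2.599/0.336 = 7.736 rad/s².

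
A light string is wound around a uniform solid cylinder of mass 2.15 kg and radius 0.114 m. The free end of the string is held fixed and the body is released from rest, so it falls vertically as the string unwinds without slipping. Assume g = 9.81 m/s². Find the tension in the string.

T ≈ 7.03 N

Translation: Mg − T = Ma. Rotation about the center: TR = Iα with I = ½MR².
With a = αR: T = (I/R²)a = (1/2)M a, so Mg = (1 + 0.5000)Ma.
a = g/(1 + 0.5000) = 9.81/1.500 = 6.540 m/s².
T = 0.5000·M·a = (0.5000)(2.15)(6.540) = 7.030 N.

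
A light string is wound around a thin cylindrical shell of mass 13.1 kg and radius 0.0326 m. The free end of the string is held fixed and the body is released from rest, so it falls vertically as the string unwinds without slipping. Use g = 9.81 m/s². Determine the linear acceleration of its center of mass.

Translation: Mg − T = Ma. Rotation about the center: TR = Iα with I = MR².
With a = αR: T = (I/R²)a = M a, so Mg = (1 + 1.000)Ma.
a = g/(1 + 1.000) = 9.81/2.000 = 4.905 m/s².

a ≈ 4.91 m/s²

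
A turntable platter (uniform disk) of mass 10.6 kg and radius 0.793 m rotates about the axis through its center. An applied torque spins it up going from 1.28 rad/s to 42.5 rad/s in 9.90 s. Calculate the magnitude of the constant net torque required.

τ ≈ 13.9 N·m

I = ½MR² = (1/2)(10.6)(0.793)² = 3.333 kg·m².
α = Δω/Δt = (42.5 − 1.28)/9.90 = 4.164 rad/s².
τ = Iα = (3.333)(4.164) = 13.88 N·m.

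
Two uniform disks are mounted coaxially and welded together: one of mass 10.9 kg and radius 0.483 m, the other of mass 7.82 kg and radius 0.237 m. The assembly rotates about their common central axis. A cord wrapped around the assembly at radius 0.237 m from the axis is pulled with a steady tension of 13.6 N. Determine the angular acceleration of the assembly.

α ≈ 2.16 rad/s²

I = ½M₁R₁² + ½M₂R₂² = ½(10.9)(0.483)² + ½(7.82)(0.237)² = 1.491 kg·m².
τ = F r = (13.6)(0.237) = 3.223 N·m.
α = τ/I = 3.223/1.491 = 2.162 rad/s².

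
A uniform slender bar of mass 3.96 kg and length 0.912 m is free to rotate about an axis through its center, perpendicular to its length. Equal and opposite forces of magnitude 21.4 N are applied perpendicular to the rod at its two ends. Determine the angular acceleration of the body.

I = (1/12)ML² = (1/12)(3.96)(0.912)² = 0.2745 kg·m².
The couple gives τ = F·(L/2) + F·(L/2) = F L = (21.4)(0.912) = 19.52 N·m.
Newton's second law for rotation, τ = Iα, gives α = τ/I = 19.52/0.2745 = 71.11 rad/s².

α ≈ 71.1 rad/s²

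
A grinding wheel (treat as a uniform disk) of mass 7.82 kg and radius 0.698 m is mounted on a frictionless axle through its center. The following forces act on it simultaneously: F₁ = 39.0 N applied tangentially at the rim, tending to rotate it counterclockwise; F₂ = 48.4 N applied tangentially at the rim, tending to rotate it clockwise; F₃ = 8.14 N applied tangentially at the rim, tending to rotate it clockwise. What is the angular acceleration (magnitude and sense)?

α ≈ 6.43 rad/s², clockwise

I = ½MR² = (1/2)(7.82)(0.698)² = 1.905 kg·m².
Taking counterclockwise as positive: τ₁ = +(39.0)(0.698) = +27.22 N·m; τ₂ = −(48.4)(0.698) = −33.78 N·m; τ₃ = −(8.14)(0.698) = −5.682 N·m.
Net torque τ = -12.24 N·m.
α = τ/I = -12.24/1.905 = -6.427 rad/s².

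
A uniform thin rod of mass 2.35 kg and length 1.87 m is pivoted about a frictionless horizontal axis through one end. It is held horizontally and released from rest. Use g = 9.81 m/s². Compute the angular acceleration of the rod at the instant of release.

About the pivot, I = (1/3)ML² = (1/3)(2.35)(1.87)² = 2.739 kg·m².
The weight acts at the center, a distance L/2 = 0.9350 m from the pivot; τ = Mg(L/2) = 21.56 N·m.
α = τ/I = 21.56/2.739 = 7.869 rad/s².
(Equivalently α = (3g/(2L)) = 7.869 rad/s².)

α ≈ 7.87 rad/s²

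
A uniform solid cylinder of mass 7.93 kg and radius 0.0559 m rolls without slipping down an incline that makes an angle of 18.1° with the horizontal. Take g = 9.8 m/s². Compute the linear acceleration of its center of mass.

a ≈ 2.03 m/s²

Translation along the incline: Mg sinθ − f = Ma.
Rotation about the center: fR = Iα with I = ½MR². No-slip gives a = αR, so f = (I/R²)a = (1/2)M a.
Substituting: Mg sinθ = (1 + 0.5000)Ma, so a = g sinθ/(1 + 0.5000) = (9.8) sin 18.1° / 1.500 = 2.030 m/s².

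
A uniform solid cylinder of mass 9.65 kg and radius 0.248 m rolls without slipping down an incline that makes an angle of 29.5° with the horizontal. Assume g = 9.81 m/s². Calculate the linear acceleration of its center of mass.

Translation along the incline: Mg sinθ − f = Ma.
Rotation about the center: fR = Iα with I = ½MR². No-slip gives a = αR, so f = (I/R²)a = (1/2)M a.
Substituting: Mg sinθ = (1 + 0.5000)Ma, so a = g sinθ/(1 + 0.5000) = (9.81) sin 29.5° / 1.500 = 3.220 m/s².

a ≈ 3.22 m/s²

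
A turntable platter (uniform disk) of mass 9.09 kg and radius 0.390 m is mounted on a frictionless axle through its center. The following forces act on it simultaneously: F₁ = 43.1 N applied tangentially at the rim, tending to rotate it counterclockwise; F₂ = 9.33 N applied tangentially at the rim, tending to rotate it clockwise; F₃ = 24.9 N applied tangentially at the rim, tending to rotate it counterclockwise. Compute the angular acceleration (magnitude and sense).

α ≈ 33.1 rad/s², counterclockwise

I = ½MR² = (1/2)(9.09)(0.390)² = 0.6913 kg·m².
Taking counterclockwise as positive: τ₁ = +(43.1)(0.390) = +16.81 N·m; τ₂ = −(9.33)(0.390) = −3.639 N·m; τ₃ = +(24.9)(0.390) = +9.711 N·m.
Net torque τ = 22.88 N·m.
α = τ/I = 22.88/0.6913 = 33.10 rad/s².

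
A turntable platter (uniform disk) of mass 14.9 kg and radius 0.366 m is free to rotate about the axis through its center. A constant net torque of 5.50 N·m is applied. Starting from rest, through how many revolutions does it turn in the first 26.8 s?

≈ 315 revolutions

I = ½MR² = (1/2)(14.9)(0.366)² = 0.9980 kg·m².
α = τ/I = 5.50/0.9980 = 5.511 rad/s².
θ = ½αt² = ½(5.511)(26.8)² = 1979 rad.
Revolutions = θ/(2π) = 315.0.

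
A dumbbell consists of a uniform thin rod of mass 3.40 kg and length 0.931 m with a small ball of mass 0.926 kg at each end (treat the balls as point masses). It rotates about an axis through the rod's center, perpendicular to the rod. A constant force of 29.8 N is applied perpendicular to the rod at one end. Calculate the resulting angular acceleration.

I_rod = (1/12)ML² = (1/12)(3.40)(0.931)² = 0.2456 kg·m².
I_balls = 2·m·(L/2)² = 2(0.926)(0.4655)² = 0.4013 kg·m².
Total I = 0.6469 kg·m².
τ = F·(L/2) = (29.8)(0.466) = 13.87 N·m.
α = τ/I = 13.87/0.6469 = 21.44 rad/s².

α ≈ 21.4 rad/s²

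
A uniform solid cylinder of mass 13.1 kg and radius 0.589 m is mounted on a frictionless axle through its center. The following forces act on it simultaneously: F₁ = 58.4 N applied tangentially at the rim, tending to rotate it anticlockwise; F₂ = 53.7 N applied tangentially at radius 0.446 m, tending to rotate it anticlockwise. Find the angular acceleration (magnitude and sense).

α ≈ 25.7 rad/s², anticlockwise

I = ½MR² = (1/2)(13.1)(0.589)² = 2.272 kg·m².
Taking anticlockwise as positive: τ₁ = +(58.4)(0.589) = +34.40 N·m; τ₂ = +(53.7)(0.446) = +23.95 N·m.
Net torque τ = 58.35 N·m.
α = τ/I = 58.35/2.272 = 25.68 rad/s².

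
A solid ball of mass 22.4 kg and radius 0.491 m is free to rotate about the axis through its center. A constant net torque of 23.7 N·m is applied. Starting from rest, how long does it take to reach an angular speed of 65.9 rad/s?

t ≈ 6.01 s

I = (2/5)MR² = (2/5)(22.4)(0.491)² = 2.160 kg·m².
α = τ/I = 23.7/2.160 = 10.97 rad/s².
ω = αt ⇒ t = ω/α = 65.9/10.97 = 6.006 s.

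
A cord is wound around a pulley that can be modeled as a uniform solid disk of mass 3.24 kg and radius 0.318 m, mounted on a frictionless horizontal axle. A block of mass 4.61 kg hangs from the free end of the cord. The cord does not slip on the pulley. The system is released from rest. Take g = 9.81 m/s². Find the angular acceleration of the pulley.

α ≈ 22.8 rad/s²

I = ½MR² = (1/2)(3.24)(0.318)² = 0.1638 kg·m².
Block: mg − T = ma. Pulley: TR = Iα. No-slip: a = αR, so T = (I/R²)a = 1.620·a.
Then mg = (m + 1.620)a, so a = (4.61)(9.81)/(4.61 + 1.620) = 7.259 m/s².
α = a/R = 7.259/0.318 = 22.83 rad/s².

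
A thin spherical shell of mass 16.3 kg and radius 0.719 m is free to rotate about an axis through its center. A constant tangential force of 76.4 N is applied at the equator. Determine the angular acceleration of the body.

I = (2/3)MR² = (2/3)(16.3)(0.719)² = 5.618 kg·m².
τ = F R = (76.4)(0.719) = 54.93 N·m.
From τ = Iα: α = 54.93/5.618 = 9.778 rad/s².

α ≈ 9.78 rad/s²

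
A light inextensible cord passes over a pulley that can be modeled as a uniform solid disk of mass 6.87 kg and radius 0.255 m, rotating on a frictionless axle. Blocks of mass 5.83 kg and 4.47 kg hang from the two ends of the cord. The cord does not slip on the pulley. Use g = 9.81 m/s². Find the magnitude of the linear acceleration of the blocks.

a ≈ 0.971 m/s²

I = ½MR² = (1/2)(6.87)(0.255)² = 0.2234 kg·m².
Heavier block: m₁g − T₁ = m₁a. Lighter block: T₂ − m₂g = m₂a.
Pulley: (T₁ − T₂)R = Iα = I(a/R), so T₁ − T₂ = (I/R²)a = (1/2)M_p a = 3.435·a.
Adding the three: (m₁ − m₂)g = (m₁ + m₂ + 3.435)a, so a = (5.83 − 4.47)(9.81)/(5.83 + 4.47 + 3.435) = 0.9714 m/s².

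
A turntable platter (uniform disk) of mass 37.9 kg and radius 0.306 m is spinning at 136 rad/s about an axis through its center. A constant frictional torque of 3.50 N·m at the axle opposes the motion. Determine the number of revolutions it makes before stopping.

≈ 746 revolutions

I = ½MR² = (1/2)(37.9)(0.306)² = 1.774 kg·m².
The net torque has magnitude 3.50 N·m, opposing ω.
|α| = τ/I = 3.500/1.774 = 1.972 rad/s² (deceleration).
ω² = ω₀² − 2|α|θ with ω = 0 ⇒ θ = ω₀²/(2|α|) = 4688 rad = 746.2 rev.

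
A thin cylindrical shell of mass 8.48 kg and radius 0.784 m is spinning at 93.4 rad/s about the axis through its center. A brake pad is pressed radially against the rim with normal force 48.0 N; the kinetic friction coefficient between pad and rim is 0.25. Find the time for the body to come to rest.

I = MR² = (8.48)(0.784)² = 5.212 kg·m².
Friction force f = μN = (0.25)(48.0) = 12.00 N at the rim; torque magnitude τ = fR = 9.408 N·m, opposing ω.
|α| = τ/I = 9.408/5.212 = 1.805 rad/s² (deceleration).
0 = ω₀ − |α|t ⇒ t = ω₀/|α| = 93.4/1.805 = 51.75 s.

t ≈ 51.7 s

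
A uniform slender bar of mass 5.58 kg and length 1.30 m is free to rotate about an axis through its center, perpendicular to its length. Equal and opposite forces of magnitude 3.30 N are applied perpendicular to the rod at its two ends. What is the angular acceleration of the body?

I = (1/12)ML² = (1/12)(5.58)(1.30)² = 0.7858 kg·m².
The couple gives τ = F·(L/2) + F·(L/2) = F L = (3.30)(1.30) = 4.290 N·m.
From τ = Iα: α = 4.290/0.7858 = 5.459 rad/s².

α ≈ 5.46 rad/s²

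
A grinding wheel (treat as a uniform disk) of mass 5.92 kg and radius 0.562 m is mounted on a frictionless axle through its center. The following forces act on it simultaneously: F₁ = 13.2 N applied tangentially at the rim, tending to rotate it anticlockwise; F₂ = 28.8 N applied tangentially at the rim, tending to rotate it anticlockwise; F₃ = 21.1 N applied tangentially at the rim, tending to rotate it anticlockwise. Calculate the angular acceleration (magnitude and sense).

I = ½MR² = (1/2)(5.92)(0.562)² = 0.9349 kg·m².
Taking anticlockwise as positive: τ₁ = +(13.2)(0.562) = +7.418 N·m; τ₂ = +(28.8)(0.562) = +16.19 N·m; τ₃ = +(21.1)(0.562) = +11.86 N·m.
Net torque τ = 35.46 N·m.
α = τ/I = 35.46/0.9349 = 37.93 rad/s².

α ≈ 37.9 rad/s², anticlockwise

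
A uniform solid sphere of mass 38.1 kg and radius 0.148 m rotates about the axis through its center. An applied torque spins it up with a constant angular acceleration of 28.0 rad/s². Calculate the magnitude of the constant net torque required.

I = (2/5)MR² = (2/5)(38.1)(0.148)² = 0.3338 kg·m².
τ = Iα = (0.3338)(28.00) = 9.347 N·m.

τ ≈ 9.35 N·m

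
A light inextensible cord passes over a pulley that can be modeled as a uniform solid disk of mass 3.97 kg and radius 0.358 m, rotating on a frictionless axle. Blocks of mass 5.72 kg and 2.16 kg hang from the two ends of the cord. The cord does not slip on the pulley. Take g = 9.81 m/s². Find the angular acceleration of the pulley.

I = ½MR² = (1/2)(3.97)(0.358)² = 0.2544 kg·m².
Heavier block: m₁g − T₁ = m₁a. Lighter block: T₂ − m₂g = m₂a.
Pulley: (T₁ − T₂)R = Iα = I(a/R), so T₁ − T₂ = (I/R²)a = (1/2)M_p a = 1.985·a.
Adding the three: (m₁ − m₂)g = (m₁ + m₂ + 1.985)a, so a = (5.72 − 2.16)(9.81)/(5.72 + 2.16 + 1.985) = 3.540 m/s².
α = a/R = 3.540/0.358 = 9.889 rad/s².

α ≈ 9.89 rad/s²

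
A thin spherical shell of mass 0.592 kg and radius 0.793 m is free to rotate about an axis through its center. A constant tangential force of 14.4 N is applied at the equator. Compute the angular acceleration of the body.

α ≈ 46.0 rad/s²

I = (2/3)MR² = (2/3)(0.592)(0.793)² = 0.2482 kg·m².
τ = F R = (14.4)(0.793) = 11.42 N·m.
From τ = Iα: α = 11.42/0.2482 = 46.01 rad/s².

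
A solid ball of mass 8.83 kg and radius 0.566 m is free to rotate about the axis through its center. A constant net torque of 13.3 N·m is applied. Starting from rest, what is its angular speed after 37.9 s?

ω ≈ 445 rad/s

I = (2/5)MR² = (2/5)(8.83)(0.566)² = 1.131 kg·m².
α = τ/I = 13.3/1.131 = 11.75 rad/s².
ω = ω₀ + αt = 0 + (11.75)(37.9) = 445.5 rad/s.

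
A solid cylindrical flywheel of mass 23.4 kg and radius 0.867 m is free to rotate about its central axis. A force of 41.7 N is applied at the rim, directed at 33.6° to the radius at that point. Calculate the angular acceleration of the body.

α ≈ 2.27 rad/s²

I = ½MR² = (1/2)(23.4)(0.867)² = 8.795 kg·m².
Only the tangential component produces torque: τ = F R sinθ = (41.7)(0.867) sin 33.6° = 20.01 N·m.
From τ = Iα: α = 20.01/8.795 = 2.275 rad/s².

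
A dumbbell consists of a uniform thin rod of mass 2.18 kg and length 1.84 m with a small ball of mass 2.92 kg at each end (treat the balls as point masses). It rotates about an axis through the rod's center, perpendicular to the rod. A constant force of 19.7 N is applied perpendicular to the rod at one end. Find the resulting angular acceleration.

α ≈ 3.26 rad/s²

I_rod = (1/12)ML² = (1/12)(2.18)(1.84)² = 0.6151 kg·m².
I_balls = 2·m·(L/2)² = 2(2.92)(0.9200)² = 4.943 kg·m².
Total I = 5.558 kg·m².
τ = F·(L/2) = (19.7)(0.920) = 18.12 N·m.
α = τ/I = 18.12/5.558 = 3.261 rad/s².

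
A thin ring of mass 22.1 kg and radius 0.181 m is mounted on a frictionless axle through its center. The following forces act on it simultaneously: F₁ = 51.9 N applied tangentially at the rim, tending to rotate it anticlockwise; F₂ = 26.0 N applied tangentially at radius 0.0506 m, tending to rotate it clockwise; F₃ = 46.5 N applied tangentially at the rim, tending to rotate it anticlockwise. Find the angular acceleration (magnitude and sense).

I = MR² = (22.1)(0.181)² = 0.7240 kg·m².
Taking anticlockwise as positive: τ₁ = +(51.9)(0.181) = +9.394 N·m; τ₂ = −(26.0)(0.0506) = −1.316 N·m; τ₃ = +(46.5)(0.181) = +8.416 N·m.
Net torque τ = 16.49 N·m.
α = τ/I = 16.49/0.7240 = 22.78 rad/s².

α ≈ 22.8 rad/s², anticlockwise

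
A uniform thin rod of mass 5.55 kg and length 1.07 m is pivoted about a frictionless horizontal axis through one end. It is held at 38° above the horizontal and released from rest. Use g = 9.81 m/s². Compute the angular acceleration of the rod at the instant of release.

α ≈ 10.8 rad/s²

About the pivot, I = (1/3)ML² = (1/3)(5.55)(1.07)² = 2.118 kg·m².
The weight acts at the center, a distance L/2 = 0.5350 m from the pivot; τ = Mg(L/2) cos 38° = 22.95 N·m.
α = τ/I = 22.95/2.118 = 10.84 rad/s².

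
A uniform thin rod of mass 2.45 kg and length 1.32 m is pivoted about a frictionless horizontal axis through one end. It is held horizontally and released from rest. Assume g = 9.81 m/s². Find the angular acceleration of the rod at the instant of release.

α ≈ 11.1 rad/s²

About the pivot, I = (1/3)ML² = (1/3)(2.45)(1.32)² = 1.423 kg·m².
The weight acts at the center, a distance L/2 = 0.6600 m from the pivot; τ = Mg(L/2) = 15.86 N·m.
α = τ/I = 15.86/1.423 = 11.15 rad/s².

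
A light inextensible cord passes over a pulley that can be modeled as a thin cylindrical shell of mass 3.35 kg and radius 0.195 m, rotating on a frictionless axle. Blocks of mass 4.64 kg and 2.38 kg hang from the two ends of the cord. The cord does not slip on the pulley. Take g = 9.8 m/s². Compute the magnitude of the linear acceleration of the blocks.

I = MR² = (3.35)(0.195)² = 0.1274 kg·m².
Heavier block: m₁g − T₁ = m₁a. Lighter block: T₂ − m₂g = m₂a.
Pulley: (T₁ − T₂)R = Iα = I(a/R), so T₁ − T₂ = (I/R²)a = 1·M_p a = 3.350·a.
Adding the three: (m₁ − m₂)g = (m₁ + m₂ + 3.350)a, so a = (4.64 − 2.38)(9.8)/(4.64 + 2.38 + 3.350) = 2.136 m/s².

a ≈ 2.14 m/s²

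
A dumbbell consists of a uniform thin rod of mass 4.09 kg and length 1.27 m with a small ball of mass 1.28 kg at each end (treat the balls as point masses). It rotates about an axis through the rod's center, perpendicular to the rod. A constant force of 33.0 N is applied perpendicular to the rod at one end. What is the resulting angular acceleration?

α ≈ 13.2 rad/s²

I_rod = (1/12)ML² = (1/12)(4.09)(1.27)² = 0.5497 kg·m².
I_balls = 2·m·(L/2)² = 2(1.28)(0.6350)² = 1.032 kg·m².
Total I = 1.582 kg·m².
τ = F·(L/2) = (33.0)(0.635) = 20.96 N·m.
α = τ/I = 20.96/1.582 = 13.25 rad/s².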